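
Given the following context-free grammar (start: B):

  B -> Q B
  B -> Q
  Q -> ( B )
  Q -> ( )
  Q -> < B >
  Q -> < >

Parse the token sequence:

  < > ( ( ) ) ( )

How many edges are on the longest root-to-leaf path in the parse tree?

[B [Q < >] [B [Q ( [B [Q ( )]] )] [B [Q ( )]]]]

5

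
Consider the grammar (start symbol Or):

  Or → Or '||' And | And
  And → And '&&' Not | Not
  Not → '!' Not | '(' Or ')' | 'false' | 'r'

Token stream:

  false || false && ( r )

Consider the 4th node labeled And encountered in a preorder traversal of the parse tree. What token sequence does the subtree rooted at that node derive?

r

[Or [Or [And [Not false]]] || [And [And [Not false]] && [Not ( [Or [And [Not r]]] )]]]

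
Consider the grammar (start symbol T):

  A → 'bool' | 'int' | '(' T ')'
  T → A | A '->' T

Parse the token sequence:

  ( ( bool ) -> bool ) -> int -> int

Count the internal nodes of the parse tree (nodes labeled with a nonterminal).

12

[T [A ( [T [A ( [T [A bool]] )] -> [T [A bool]]] )] -> [T [A int] -> [T [A int]]]]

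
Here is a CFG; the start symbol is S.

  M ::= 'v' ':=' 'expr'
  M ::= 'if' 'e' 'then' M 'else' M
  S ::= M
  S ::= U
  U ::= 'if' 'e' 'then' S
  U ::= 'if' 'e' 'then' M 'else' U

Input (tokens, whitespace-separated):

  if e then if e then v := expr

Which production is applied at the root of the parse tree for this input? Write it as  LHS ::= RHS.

S ::= U

[S [U if e then [S [U if e then [S [M v := expr]]]]]]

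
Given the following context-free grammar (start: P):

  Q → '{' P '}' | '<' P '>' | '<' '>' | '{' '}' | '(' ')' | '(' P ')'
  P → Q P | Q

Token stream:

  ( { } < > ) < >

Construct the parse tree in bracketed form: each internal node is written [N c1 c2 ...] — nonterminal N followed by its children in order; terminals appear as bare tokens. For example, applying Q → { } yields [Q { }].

P
Q P
( P ) P
( Q P ) P
( { } P ) P
( { } Q ) P
( { } < > ) P
( { } < > ) Q
( { } < > ) < >

[P [Q ( [P [Q { }] [P [Q < >]]] )] [P [Q < >]]]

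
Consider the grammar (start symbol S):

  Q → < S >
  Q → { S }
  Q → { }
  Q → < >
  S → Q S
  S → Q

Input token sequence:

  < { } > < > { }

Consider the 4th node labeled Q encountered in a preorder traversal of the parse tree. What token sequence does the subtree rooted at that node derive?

[S [Q < [S [Q { }]] >] [S [Q < >] [S [Q { }]]]]

{ }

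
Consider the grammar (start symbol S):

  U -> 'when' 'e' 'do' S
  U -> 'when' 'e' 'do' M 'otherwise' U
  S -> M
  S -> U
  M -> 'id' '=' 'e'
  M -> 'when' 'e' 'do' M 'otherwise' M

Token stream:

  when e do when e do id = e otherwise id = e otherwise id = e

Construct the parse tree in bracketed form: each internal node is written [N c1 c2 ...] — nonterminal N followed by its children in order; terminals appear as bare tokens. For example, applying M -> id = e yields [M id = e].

[S [M when e do [M when e do [M id = e] otherwise [M id = e]] otherwise [M id = e]]]

S
M
when e do M otherwise M
when e do when e do M otherwise M otherwise M
when e do when e do id = e otherwise M otherwise M
when e do when e do id = e otherwise id = e otherwise M
when e do when e do id = e otherwise id = e otherwise id = e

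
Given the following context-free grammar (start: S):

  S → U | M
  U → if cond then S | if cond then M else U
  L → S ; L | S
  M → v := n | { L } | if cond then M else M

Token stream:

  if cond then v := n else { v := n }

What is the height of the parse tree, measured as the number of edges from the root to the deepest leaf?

[S [M if cond then [M v := n] else [M { [L [S [M v := n]]] }]]]

6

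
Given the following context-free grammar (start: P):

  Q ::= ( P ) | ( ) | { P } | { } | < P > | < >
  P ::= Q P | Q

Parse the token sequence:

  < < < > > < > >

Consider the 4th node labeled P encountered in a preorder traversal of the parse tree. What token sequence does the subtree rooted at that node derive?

< >

[P [Q < [P [Q < [P [Q < >]] >] [P [Q < >]]] >]]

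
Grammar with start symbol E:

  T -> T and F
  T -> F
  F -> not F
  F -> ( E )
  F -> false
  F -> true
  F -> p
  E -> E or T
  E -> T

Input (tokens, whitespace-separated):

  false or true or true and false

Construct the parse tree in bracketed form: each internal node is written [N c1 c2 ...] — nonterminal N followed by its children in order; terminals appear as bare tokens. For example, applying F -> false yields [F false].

E
E or T
E or T or T
T or T or T
F or T or T
false or T or T
false or F or T
false or true or T
false or true or T and F
false or true or F and F
false or true or true and F
false or true or true and false

[E [E [E [T [F false]]] or [T [F true]]] or [T [T [F true]] and [F false]]]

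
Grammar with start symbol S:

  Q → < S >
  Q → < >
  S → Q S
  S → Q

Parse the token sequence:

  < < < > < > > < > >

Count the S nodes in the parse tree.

[S [Q < [S [Q < [S [Q < >] [S [Q < >]]] >] [S [Q < >]]] >]]

5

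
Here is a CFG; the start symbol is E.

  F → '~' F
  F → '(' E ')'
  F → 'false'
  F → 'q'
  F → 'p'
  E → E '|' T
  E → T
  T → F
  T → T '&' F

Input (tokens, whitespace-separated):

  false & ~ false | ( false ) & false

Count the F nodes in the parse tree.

[E [E [T [T [F false]] & [F ~ [F false]]]] | [T [T [F ( [E [T [F false]]] )]] & [F false]]]

6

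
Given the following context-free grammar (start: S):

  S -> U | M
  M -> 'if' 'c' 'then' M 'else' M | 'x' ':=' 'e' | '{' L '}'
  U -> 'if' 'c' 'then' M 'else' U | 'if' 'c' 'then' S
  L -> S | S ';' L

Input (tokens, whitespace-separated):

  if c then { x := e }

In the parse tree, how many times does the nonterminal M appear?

[S [U if c then [S [M { [L [S [M x := e]]] }]]]]

2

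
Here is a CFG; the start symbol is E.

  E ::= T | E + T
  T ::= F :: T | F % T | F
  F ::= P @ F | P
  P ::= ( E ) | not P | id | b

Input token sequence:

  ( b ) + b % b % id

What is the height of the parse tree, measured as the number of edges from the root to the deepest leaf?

[E [E [T [F [P ( [E [T [F [P b]]]] )]]]] + [T [F [P b]] % [T [F [P b]] % [T [F [P id]]]]]]

9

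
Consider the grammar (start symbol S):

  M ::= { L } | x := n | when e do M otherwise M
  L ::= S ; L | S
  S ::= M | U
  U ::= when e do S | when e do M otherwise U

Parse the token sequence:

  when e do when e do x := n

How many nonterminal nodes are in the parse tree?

[S [U when e do [S [U when e do [S [M x := n]]]]]]

6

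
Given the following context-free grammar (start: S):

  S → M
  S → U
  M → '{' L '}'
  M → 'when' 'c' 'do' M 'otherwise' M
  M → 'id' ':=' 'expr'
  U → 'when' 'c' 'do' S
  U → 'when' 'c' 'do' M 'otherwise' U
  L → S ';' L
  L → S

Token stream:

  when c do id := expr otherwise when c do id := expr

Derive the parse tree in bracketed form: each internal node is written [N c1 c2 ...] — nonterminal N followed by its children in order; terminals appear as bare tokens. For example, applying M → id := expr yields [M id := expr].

S
U
when c do M otherwise U
when c do id := expr otherwise U
when c do id := expr otherwise when c do S
when c do id := expr otherwise when c do M
when c do id := expr otherwise when c do id := expr

[S [U when c do [M id := expr] otherwise [U when c do [S [M id := expr]]]]]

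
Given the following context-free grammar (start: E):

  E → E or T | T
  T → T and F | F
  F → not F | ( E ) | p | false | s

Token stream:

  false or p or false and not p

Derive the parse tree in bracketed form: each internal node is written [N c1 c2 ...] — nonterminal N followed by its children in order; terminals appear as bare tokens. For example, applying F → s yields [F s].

[E [E [E [T [F false]]] or [T [F p]]] or [T [T [F false]] and [F not [F p]]]]

E
E or T
E or T or T
T or T or T
F or T or T
false or T or T
false or F or T
false or p or T
false or p or T and F
false or p or F and F
false or p or false and F
false or p or false and not F
false or p or false and not p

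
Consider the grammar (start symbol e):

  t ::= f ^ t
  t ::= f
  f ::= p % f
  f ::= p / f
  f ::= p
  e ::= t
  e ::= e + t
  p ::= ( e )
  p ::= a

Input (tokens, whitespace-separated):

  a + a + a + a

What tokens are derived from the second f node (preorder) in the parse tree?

a

[e [e [e [e [t [f [p a]]]] + [t [f [p a]]]] + [t [f [p a]]]] + [t [f [p a]]]]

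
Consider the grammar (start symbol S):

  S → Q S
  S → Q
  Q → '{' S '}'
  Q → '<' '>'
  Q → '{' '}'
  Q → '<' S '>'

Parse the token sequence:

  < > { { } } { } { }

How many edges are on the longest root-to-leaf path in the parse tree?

[S [Q < >] [S [Q { [S [Q { }]] }] [S [Q { }] [S [Q { }]]]]]

5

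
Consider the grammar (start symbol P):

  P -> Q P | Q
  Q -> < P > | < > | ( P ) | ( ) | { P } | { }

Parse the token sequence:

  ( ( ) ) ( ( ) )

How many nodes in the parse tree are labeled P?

[P [Q ( [P [Q ( )]] )] [P [Q ( [P [Q ( )]] )]]]

4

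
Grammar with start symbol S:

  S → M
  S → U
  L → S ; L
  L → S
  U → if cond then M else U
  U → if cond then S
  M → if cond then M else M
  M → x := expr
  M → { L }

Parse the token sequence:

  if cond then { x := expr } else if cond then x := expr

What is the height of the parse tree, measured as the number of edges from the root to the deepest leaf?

6

[S [U if cond then [M { [L [S [M x := expr]]] }] else [U if cond then [S [M x := expr]]]]]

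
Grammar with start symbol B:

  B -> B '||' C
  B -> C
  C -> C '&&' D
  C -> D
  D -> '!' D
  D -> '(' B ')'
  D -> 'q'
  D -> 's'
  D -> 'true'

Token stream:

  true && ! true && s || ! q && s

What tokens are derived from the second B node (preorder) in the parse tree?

true && ! true && s

[B [B [C [C [C [D true]] && [D ! [D true]]] && [D s]]] || [C [C [D ! [D q]]] && [D s]]]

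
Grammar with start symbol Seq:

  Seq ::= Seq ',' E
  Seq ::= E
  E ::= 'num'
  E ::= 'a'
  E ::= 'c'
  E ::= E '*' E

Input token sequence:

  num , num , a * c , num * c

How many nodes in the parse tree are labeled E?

[Seq [Seq [Seq [Seq [E num]] , [E num]] , [E [E a] * [E c]]] , [E [E num] * [E c]]]

8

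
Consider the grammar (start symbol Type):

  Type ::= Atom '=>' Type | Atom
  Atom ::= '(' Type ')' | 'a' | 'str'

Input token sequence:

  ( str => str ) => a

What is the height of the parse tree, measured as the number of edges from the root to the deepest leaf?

[Type [Atom ( [Type [Atom str] => [Type [Atom str]]] )] => [Type [Atom a]]]

5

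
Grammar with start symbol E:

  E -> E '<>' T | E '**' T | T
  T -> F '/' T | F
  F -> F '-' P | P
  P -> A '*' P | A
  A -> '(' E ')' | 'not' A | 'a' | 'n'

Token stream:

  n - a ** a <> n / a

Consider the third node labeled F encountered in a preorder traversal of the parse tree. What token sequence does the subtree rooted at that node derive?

a

[E [E [E [T [F [F [P [A n]]] - [P [A a]]]]] ** [T [F [P [A a]]]]] <> [T [F [P [A n]]] / [T [F [P [A a]]]]]]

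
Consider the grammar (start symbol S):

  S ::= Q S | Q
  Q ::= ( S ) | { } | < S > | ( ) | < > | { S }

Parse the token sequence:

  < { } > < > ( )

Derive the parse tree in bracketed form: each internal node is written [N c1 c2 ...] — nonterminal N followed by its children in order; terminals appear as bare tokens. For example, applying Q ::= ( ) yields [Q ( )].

[S [Q < [S [Q { }]] >] [S [Q < >] [S [Q ( )]]]]

S
Q S
< S > S
< Q > S
< { } > S
< { } > Q S
< { } > < > S
< { } > < > Q
< { } > < > ( )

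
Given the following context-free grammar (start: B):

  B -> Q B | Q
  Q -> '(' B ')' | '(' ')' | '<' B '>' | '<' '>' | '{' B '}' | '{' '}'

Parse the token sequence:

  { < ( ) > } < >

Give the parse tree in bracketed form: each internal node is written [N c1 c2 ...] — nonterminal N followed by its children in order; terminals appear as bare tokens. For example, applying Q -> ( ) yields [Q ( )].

[B [Q { [B [Q < [B [Q ( )]] >]] }] [B [Q < >]]]

B
Q B
{ B } B
{ Q } B
{ < B > } B
{ < Q > } B
{ < ( ) > } B
{ < ( ) > } Q
{ < ( ) > } < >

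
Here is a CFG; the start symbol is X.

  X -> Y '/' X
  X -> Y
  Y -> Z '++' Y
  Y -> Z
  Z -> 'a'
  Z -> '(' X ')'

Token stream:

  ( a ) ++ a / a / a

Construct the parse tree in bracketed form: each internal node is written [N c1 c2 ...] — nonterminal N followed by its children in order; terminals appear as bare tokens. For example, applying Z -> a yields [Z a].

[X [Y [Z ( [X [Y [Z a]]] )] ++ [Y [Z a]]] / [X [Y [Z a]] / [X [Y [Z a]]]]]

X
Y / X
Z ++ Y / X
( X ) ++ Y / X
( Y ) ++ Y / X
( Z ) ++ Y / X
( a ) ++ Y / X
( a ) ++ Z / X
( a ) ++ a / X
( a ) ++ a / Y / X
( a ) ++ a / Z / X
( a ) ++ a / a / X
( a ) ++ a / a / Y
( a ) ++ a / a / Z
( a ) ++ a / a / a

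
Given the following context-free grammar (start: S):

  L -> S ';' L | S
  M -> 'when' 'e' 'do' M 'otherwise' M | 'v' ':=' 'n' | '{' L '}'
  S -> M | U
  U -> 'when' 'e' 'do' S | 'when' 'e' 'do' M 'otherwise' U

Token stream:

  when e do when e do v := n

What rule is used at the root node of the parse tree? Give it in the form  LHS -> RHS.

[S [U when e do [S [U when e do [S [M v := n]]]]]]

S -> U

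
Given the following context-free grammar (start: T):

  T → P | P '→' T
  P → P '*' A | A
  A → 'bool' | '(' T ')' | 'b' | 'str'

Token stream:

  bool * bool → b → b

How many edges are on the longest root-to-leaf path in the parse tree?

[T [P [P [A bool]] * [A bool]] → [T [P [A b]] → [T [P [A b]]]]]

5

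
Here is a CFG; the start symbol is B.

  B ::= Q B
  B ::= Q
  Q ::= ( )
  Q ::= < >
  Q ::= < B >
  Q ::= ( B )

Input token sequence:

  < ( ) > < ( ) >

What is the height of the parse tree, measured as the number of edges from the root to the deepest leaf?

[B [Q < [B [Q ( )]] >] [B [Q < [B [Q ( )]] >]]]

5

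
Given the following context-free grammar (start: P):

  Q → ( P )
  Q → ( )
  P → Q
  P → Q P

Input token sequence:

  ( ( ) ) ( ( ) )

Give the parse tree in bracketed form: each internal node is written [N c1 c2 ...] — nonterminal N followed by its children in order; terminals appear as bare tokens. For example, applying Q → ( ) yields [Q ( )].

P
Q P
( P ) P
( Q ) P
( ( ) ) P
( ( ) ) Q
( ( ) ) ( P )
( ( ) ) ( Q )
( ( ) ) ( ( ) )

[P [Q ( [P [Q ( )]] )] [P [Q ( [P [Q ( )]] )]]]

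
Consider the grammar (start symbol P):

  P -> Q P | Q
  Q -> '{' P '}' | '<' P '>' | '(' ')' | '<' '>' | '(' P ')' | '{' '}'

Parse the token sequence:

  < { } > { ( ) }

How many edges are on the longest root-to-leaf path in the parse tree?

[P [Q < [P [Q { }]] >] [P [Q { [P [Q ( )]] }]]]

5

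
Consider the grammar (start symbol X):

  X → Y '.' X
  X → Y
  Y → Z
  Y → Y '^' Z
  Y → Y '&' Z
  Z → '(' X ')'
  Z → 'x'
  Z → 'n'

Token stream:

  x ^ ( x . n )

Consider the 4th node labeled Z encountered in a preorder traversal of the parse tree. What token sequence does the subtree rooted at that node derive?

[X [Y [Y [Z x]] ^ [Z ( [X [Y [Z x]] . [X [Y [Z n]]]] )]]]

n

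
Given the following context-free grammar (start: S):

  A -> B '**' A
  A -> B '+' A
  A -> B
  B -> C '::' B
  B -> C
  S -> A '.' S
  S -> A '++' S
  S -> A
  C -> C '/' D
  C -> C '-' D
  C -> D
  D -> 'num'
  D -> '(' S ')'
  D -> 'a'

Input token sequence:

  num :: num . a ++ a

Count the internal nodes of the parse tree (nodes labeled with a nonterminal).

18

[S [A [B [C [D num]] :: [B [C [D num]]]]] . [S [A [B [C [D a]]]] ++ [S [A [B [C [D a]]]]]]]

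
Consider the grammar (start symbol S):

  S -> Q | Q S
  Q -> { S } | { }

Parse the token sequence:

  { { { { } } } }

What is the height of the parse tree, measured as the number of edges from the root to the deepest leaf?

[S [Q { [S [Q { [S [Q { [S [Q { }]] }]] }]] }]]

8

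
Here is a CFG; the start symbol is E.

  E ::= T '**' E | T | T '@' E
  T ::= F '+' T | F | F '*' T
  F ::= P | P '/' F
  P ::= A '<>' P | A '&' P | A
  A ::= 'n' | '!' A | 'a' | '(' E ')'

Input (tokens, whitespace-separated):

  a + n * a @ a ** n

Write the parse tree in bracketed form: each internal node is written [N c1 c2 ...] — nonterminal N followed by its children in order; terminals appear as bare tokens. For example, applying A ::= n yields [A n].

E
T @ E
F + T @ E
P + T @ E
A + T @ E
a + T @ E
a + F * T @ E
a + P * T @ E
a + A * T @ E
a + n * T @ E
a + n * F @ E
a + n * P @ E
a + n * A @ E
a + n * a @ E
a + n * a @ T ** E
a + n * a @ F ** E
a + n * a @ P ** E
a + n * a @ A ** E
a + n * a @ a ** E
a + n * a @ a ** T
a + n * a @ a ** F
a + n * a @ a ** P
a + n * a @ a ** A
a + n * a @ a ** n

[E [T [F [P [A a]]] + [T [F [P [A n]]] * [T [F [P [A a]]]]]] @ [E [T [F [P [A a]]]] ** [E [T [F [P [A n]]]]]]]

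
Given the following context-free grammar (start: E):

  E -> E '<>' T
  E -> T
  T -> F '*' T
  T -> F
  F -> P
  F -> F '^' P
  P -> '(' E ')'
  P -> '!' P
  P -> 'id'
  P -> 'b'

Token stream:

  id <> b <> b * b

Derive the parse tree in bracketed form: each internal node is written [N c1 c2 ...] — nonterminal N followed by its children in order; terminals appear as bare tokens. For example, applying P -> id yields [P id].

[E [E [E [T [F [P id]]]] <> [T [F [P b]]]] <> [T [F [P b]] * [T [F [P b]]]]]

E
E <> T
E <> T <> T
T <> T <> T
F <> T <> T
P <> T <> T
id <> T <> T
id <> F <> T
id <> P <> T
id <> b <> T
id <> b <> F * T
id <> b <> P * T
id <> b <> b * T
id <> b <> b * F
id <> b <> b * P
id <> b <> b * b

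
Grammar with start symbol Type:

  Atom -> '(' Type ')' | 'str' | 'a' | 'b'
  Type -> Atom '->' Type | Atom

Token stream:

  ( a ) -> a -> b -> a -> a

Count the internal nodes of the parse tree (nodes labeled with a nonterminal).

12

[Type [Atom ( [Type [Atom a]] )] -> [Type [Atom a] -> [Type [Atom b] -> [Type [Atom a] -> [Type [Atom a]]]]]]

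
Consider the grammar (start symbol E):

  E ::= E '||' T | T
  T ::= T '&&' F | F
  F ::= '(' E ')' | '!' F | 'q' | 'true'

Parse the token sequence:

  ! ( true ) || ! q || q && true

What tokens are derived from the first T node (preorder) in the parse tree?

[E [E [E [T [F ! [F ( [E [T [F true]]] )]]]] || [T [F ! [F q]]]] || [T [T [F q]] && [F true]]]

! ( true )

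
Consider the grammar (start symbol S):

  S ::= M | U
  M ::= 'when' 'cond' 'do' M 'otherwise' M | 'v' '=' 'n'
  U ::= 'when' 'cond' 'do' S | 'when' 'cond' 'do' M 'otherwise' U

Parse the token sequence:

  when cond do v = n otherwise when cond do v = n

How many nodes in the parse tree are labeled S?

[S [U when cond do [M v = n] otherwise [U when cond do [S [M v = n]]]]]

2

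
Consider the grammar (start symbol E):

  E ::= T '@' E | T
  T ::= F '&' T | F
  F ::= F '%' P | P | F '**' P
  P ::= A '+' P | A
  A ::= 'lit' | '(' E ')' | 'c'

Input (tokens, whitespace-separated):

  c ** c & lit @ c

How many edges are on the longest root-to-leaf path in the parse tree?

[E [T [F [F [P [A c]]] ** [P [A c]]] & [T [F [P [A lit]]]]] @ [E [T [F [P [A c]]]]]]

6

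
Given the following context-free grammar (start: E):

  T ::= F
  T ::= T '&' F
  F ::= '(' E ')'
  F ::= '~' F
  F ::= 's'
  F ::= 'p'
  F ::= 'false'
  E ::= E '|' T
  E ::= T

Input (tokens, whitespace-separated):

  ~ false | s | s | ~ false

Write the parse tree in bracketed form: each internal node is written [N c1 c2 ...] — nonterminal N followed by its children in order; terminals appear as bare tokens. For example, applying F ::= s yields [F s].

E
E | T
E | T | T
E | T | T | T
T | T | T | T
F | T | T | T
~ F | T | T | T
~ false | T | T | T
~ false | F | T | T
~ false | s | T | T
~ false | s | F | T
~ false | s | s | T
~ false | s | s | F
~ false | s | s | ~ F
~ false | s | s | ~ false

[E [E [E [E [T [F ~ [F false]]]] | [T [F s]]] | [T [F s]]] | [T [F ~ [F false]]]]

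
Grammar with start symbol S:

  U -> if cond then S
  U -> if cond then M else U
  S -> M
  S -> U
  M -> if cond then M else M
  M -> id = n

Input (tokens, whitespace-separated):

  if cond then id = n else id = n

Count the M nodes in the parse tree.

[S [M if cond then [M id = n] else [M id = n]]]

3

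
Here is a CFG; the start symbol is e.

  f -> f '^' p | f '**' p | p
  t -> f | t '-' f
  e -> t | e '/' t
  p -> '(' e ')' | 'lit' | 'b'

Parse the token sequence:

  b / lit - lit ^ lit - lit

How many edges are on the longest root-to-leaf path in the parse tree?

6

[e [e [t [f [p b]]]] / [t [t [t [f [p lit]]] - [f [f [p lit]] ^ [p lit]]] - [f [p lit]]]]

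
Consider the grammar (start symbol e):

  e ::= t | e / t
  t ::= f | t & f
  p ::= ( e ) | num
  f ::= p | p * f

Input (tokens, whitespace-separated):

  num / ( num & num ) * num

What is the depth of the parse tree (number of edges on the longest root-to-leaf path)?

9

[e [e [t [f [p num]]]] / [t [f [p ( [e [t [t [f [p num]]] & [f [p num]]]] )] * [f [p num]]]]]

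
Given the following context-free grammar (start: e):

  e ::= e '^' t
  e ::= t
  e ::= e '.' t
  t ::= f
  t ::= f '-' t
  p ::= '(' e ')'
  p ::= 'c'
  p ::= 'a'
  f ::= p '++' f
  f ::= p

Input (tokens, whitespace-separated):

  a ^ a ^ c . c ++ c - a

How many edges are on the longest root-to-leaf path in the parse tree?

7

[e [e [e [e [t [f [p a]]]] ^ [t [f [p a]]]] ^ [t [f [p c]]]] . [t [f [p c] ++ [f [p c]]] - [t [f [p a]]]]]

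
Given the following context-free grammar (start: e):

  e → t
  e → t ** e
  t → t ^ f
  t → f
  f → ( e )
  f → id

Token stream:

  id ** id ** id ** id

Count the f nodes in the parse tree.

4

[e [t [f id]] ** [e [t [f id]] ** [e [t [f id]] ** [e [t [f id]]]]]]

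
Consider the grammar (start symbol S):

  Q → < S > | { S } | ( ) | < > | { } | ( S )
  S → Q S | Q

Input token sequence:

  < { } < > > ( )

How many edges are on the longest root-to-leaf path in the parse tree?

[S [Q < [S [Q { }] [S [Q < >]]] >] [S [Q ( )]]]

5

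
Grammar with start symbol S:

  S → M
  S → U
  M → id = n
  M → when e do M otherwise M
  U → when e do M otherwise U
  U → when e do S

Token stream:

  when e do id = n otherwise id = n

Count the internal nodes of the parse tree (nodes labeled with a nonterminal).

[S [M when e do [M id = n] otherwise [M id = n]]]

4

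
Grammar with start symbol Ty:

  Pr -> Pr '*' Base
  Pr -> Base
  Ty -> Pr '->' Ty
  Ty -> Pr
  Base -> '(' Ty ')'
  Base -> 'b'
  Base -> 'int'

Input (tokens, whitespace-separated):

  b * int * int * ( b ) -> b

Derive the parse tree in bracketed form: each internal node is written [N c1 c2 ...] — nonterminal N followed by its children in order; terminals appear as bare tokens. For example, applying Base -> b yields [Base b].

Ty
Pr -> Ty
Pr * Base -> Ty
Pr * Base * Base -> Ty
Pr * Base * Base * Base -> Ty
Base * Base * Base * Base -> Ty
b * Base * Base * Base -> Ty
b * int * Base * Base -> Ty
b * int * int * Base -> Ty
b * int * int * ( Ty ) -> Ty
b * int * int * ( Pr ) -> Ty
b * int * int * ( Base ) -> Ty
b * int * int * ( b ) -> Ty
b * int * int * ( b ) -> Pr
b * int * int * ( b ) -> Base
b * int * int * ( b ) -> b

[Ty [Pr [Pr [Pr [Pr [Base b]] * [Base int]] * [Base int]] * [Base ( [Ty [Pr [Base b]]] )]] -> [Ty [Pr [Base b]]]]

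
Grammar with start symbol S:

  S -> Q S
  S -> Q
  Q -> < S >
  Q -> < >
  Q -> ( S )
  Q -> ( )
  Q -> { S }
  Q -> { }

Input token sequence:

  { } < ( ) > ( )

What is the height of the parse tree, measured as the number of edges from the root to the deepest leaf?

[S [Q { }] [S [Q < [S [Q ( )]] >] [S [Q ( )]]]]

5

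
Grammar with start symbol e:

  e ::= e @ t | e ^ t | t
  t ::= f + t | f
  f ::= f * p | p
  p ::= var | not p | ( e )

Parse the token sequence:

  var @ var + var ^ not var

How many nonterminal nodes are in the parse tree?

16

[e [e [e [t [f [p var]]]] @ [t [f [p var]] + [t [f [p var]]]]] ^ [t [f [p not [p var]]]]]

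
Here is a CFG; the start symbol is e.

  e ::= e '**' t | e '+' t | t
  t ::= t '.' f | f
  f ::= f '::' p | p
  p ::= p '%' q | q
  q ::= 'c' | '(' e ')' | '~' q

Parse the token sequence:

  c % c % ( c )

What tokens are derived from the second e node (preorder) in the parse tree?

[e [t [f [p [p [p [q c]] % [q c]] % [q ( [e [t [f [p [q c]]]]] )]]]]]

c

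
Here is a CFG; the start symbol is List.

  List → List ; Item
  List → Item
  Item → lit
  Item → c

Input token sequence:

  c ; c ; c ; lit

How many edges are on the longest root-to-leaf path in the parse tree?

[List [List [List [List [Item c]] ; [Item c]] ; [Item c]] ; [Item lit]]

5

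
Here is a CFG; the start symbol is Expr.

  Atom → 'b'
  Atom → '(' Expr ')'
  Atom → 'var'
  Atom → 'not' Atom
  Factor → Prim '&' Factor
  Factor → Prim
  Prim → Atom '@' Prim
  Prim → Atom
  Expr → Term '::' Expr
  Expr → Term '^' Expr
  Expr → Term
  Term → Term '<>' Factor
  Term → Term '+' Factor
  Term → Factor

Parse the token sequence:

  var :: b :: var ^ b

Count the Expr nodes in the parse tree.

4

[Expr [Term [Factor [Prim [Atom var]]]] :: [Expr [Term [Factor [Prim [Atom b]]]] :: [Expr [Term [Factor [Prim [Atom var]]]] ^ [Expr [Term [Factor [Prim [Atom b]]]]]]]]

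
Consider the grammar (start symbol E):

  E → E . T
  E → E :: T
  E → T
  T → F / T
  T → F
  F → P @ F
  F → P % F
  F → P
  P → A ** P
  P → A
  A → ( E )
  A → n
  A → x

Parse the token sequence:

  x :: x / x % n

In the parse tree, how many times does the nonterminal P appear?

4

[E [E [T [F [P [A x]]]]] :: [T [F [P [A x]]] / [T [F [P [A x]] % [F [P [A n]]]]]]]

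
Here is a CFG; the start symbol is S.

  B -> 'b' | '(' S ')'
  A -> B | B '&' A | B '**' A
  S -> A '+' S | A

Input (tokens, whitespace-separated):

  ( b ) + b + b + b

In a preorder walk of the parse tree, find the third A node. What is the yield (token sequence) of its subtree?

b

[S [A [B ( [S [A [B b]]] )]] + [S [A [B b]] + [S [A [B b]] + [S [A [B b]]]]]]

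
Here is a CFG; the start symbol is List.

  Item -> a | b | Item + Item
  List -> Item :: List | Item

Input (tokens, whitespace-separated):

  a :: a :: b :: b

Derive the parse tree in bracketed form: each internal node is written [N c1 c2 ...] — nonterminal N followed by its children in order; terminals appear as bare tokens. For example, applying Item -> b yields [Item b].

[List [Item a] :: [List [Item a] :: [List [Item b] :: [List [Item b]]]]]

List
Item :: List
a :: List
a :: Item :: List
a :: a :: List
a :: a :: Item :: List
a :: a :: b :: List
a :: a :: b :: Item
a :: a :: b :: b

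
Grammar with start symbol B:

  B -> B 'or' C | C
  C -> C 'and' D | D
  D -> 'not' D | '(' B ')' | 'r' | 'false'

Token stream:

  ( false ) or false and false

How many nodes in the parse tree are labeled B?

3

[B [B [C [D ( [B [C [D false]]] )]]] or [C [C [D false]] and [D false]]]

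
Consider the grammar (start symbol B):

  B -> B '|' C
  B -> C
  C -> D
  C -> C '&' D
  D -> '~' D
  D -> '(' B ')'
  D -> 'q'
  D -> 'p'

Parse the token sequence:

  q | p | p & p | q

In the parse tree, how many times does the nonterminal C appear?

[B [B [B [B [C [D q]]] | [C [D p]]] | [C [C [D p]] & [D p]]] | [C [D q]]]

5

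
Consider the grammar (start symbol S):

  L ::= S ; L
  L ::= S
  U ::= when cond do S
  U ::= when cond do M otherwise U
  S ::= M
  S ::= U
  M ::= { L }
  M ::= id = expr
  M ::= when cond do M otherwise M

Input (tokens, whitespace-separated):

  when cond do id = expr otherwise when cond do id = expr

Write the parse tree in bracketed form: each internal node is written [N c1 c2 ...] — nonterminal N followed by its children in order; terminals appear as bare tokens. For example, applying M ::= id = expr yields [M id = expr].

[S [U when cond do [M id = expr] otherwise [U when cond do [S [M id = expr]]]]]

S
U
when cond do M otherwise U
when cond do id = expr otherwise U
when cond do id = expr otherwise when cond do S
when cond do id = expr otherwise when cond do M
when cond do id = expr otherwise when cond do id = expr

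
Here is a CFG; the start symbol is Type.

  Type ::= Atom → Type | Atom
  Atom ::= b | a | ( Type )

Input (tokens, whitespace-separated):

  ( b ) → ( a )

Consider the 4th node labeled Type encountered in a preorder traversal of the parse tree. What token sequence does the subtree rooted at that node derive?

a

[Type [Atom ( [Type [Atom b]] )] → [Type [Atom ( [Type [Atom a]] )]]]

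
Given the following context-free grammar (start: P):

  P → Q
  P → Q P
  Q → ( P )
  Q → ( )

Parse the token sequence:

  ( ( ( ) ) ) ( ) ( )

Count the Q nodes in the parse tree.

5

[P [Q ( [P [Q ( [P [Q ( )]] )]] )] [P [Q ( )] [P [Q ( )]]]]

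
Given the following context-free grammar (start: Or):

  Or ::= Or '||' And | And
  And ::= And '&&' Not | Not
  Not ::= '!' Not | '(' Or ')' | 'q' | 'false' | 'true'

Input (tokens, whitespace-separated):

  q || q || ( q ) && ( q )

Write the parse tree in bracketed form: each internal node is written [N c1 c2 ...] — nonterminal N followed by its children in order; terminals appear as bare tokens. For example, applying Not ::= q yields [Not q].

Or
Or || And
Or || And || And
And || And || And
Not || And || And
q || And || And
q || Not || And
q || q || And
q || q || And && Not
q || q || Not && Not
q || q || ( Or ) && Not
q || q || ( And ) && Not
q || q || ( Not ) && Not
q || q || ( q ) && Not
q || q || ( q ) && ( Or )
q || q || ( q ) && ( And )
q || q || ( q ) && ( Not )
q || q || ( q ) && ( q )

[Or [Or [Or [And [Not q]]] || [And [Not q]]] || [And [And [Not ( [Or [And [Not q]]] )]] && [Not ( [Or [And [Not q]]] )]]]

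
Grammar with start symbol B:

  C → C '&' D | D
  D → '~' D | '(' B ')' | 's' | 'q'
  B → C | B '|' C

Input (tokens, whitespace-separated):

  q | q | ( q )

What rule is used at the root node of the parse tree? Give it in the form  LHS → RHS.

[B [B [B [C [D q]]] | [C [D q]]] | [C [D ( [B [C [D q]]] )]]]

B → B '|' C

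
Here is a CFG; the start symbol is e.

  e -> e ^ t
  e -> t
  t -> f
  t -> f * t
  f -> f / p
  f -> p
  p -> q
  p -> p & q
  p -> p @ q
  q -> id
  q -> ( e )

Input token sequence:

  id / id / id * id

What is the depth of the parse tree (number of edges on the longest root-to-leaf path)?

7

[e [t [f [f [f [p [q id]]] / [p [q id]]] / [p [q id]]] * [t [f [p [q id]]]]]]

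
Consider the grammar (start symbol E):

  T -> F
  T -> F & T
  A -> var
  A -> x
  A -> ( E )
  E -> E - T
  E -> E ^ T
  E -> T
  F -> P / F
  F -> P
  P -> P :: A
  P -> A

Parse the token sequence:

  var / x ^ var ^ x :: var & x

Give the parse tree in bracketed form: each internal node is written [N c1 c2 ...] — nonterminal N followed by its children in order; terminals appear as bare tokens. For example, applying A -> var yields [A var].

[E [E [E [T [F [P [A var]] / [F [P [A x]]]]]] ^ [T [F [P [A var]]]]] ^ [T [F [P [P [A x]] :: [A var]]] & [T [F [P [A x]]]]]]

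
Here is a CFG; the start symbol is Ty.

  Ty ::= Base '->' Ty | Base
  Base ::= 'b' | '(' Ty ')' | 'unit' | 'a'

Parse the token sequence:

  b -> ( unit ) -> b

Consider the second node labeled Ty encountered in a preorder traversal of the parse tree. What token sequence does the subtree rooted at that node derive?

[Ty [Base b] -> [Ty [Base ( [Ty [Base unit]] )] -> [Ty [Base b]]]]

( unit ) -> b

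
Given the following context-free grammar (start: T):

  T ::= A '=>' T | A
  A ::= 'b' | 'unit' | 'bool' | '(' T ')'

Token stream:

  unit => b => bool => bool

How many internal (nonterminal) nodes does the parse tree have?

8

[T [A unit] => [T [A b] => [T [A bool] => [T [A bool]]]]]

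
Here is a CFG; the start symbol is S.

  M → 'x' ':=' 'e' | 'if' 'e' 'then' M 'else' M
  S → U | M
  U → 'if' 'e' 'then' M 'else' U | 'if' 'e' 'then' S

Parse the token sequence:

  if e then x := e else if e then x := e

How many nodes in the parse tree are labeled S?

[S [U if e then [M x := e] else [U if e then [S [M x := e]]]]]

2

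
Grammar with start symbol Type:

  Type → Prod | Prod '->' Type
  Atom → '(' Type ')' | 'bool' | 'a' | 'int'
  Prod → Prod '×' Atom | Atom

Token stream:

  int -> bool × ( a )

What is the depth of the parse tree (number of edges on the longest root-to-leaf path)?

7

[Type [Prod [Atom int]] -> [Type [Prod [Prod [Atom bool]] × [Atom ( [Type [Prod [Atom a]]] )]]]]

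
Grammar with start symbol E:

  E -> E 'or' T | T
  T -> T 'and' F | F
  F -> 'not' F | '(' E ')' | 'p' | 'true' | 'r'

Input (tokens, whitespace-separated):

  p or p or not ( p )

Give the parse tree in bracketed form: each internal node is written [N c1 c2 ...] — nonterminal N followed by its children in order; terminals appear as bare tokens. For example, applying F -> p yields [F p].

E
E or T
E or T or T
T or T or T
F or T or T
p or T or T
p or F or T
p or p or T
p or p or F
p or p or not F
p or p or not ( E )
p or p or not ( T )
p or p or not ( F )
p or p or not ( p )

[E [E [E [T [F p]]] or [T [F p]]] or [T [F not [F ( [E [T [F p]]] )]]]]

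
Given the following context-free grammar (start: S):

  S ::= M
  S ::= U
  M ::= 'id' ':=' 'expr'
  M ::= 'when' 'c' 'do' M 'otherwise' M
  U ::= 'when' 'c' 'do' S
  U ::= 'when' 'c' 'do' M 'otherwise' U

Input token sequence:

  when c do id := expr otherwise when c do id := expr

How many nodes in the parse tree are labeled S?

2

[S [U when c do [M id := expr] otherwise [U when c do [S [M id := expr]]]]]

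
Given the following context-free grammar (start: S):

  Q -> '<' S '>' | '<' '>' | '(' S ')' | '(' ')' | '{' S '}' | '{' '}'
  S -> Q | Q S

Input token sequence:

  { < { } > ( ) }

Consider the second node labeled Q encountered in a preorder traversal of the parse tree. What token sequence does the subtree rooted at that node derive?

< { } >

[S [Q { [S [Q < [S [Q { }]] >] [S [Q ( )]]] }]]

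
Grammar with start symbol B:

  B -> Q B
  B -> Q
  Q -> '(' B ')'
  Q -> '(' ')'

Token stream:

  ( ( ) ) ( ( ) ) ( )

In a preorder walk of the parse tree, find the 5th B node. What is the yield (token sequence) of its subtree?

[B [Q ( [B [Q ( )]] )] [B [Q ( [B [Q ( )]] )] [B [Q ( )]]]]

( )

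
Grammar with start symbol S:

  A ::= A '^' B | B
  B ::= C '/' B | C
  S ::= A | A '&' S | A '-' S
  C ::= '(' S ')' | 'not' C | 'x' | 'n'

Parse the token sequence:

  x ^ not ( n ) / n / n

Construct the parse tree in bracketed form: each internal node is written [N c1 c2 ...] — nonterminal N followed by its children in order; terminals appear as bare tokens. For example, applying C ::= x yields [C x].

[S [A [A [B [C x]]] ^ [B [C not [C ( [S [A [B [C n]]]] )]] / [B [C n] / [B [C n]]]]]]

S
A
A ^ B
B ^ B
C ^ B
x ^ B
x ^ C / B
x ^ not C / B
x ^ not ( S ) / B
x ^ not ( A ) / B
x ^ not ( B ) / B
x ^ not ( C ) / B
x ^ not ( n ) / B
x ^ not ( n ) / C / B
x ^ not ( n ) / n / B
x ^ not ( n ) / n / C
x ^ not ( n ) / n / n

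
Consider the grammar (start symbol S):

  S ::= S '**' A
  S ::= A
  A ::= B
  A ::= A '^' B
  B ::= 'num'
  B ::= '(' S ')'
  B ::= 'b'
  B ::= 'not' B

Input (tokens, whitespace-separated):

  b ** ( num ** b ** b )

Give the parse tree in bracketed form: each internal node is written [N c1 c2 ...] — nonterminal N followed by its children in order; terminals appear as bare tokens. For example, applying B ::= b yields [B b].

S
S ** A
A ** A
B ** A
b ** A
b ** B
b ** ( S )
b ** ( S ** A )
b ** ( S ** A ** A )
b ** ( A ** A ** A )
b ** ( B ** A ** A )
b ** ( num ** A ** A )
b ** ( num ** B ** A )
b ** ( num ** b ** A )
b ** ( num ** b ** B )
b ** ( num ** b ** b )

[S [S [A [B b]]] ** [A [B ( [S [S [S [A [B num]]] ** [A [B b]]] ** [A [B b]]] )]]]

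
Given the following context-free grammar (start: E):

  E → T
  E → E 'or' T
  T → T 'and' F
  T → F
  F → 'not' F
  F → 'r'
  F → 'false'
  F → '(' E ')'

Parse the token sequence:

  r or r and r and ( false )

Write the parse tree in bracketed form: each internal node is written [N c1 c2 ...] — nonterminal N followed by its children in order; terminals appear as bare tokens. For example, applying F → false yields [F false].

E
E or T
T or T
F or T
r or T
r or T and F
r or T and F and F
r or F and F and F
r or r and F and F
r or r and r and F
r or r and r and ( E )
r or r and r and ( T )
r or r and r and ( F )
r or r and r and ( false )

[E [E [T [F r]]] or [T [T [T [F r]] and [F r]] and [F ( [E [T [F false]]] )]]]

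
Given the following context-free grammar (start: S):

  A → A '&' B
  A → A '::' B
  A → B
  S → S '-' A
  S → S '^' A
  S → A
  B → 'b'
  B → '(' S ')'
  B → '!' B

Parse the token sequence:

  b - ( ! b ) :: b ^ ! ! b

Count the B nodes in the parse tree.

8

[S [S [S [A [B b]]] - [A [A [B ( [S [A [B ! [B b]]]] )]] :: [B b]]] ^ [A [B ! [B ! [B b]]]]]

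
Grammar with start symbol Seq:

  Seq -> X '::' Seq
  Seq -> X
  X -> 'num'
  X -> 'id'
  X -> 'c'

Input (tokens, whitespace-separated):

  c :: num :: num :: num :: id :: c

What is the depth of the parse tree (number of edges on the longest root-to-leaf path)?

7

[Seq [X c] :: [Seq [X num] :: [Seq [X num] :: [Seq [X num] :: [Seq [X id] :: [Seq [X c]]]]]]]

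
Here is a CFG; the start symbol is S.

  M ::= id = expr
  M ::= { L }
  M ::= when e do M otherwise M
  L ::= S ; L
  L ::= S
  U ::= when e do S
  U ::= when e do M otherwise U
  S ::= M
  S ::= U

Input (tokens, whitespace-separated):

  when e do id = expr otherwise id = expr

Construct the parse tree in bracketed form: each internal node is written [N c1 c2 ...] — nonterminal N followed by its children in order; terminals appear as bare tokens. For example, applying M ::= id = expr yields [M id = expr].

[S [M when e do [M id = expr] otherwise [M id = expr]]]

S
M
when e do M otherwise M
when e do id = expr otherwise M
when e do id = expr otherwise id = expr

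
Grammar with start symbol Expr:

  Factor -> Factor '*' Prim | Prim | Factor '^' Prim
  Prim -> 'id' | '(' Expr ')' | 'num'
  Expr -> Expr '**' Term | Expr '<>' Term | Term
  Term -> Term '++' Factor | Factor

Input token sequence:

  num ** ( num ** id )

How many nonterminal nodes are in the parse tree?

16

[Expr [Expr [Term [Factor [Prim num]]]] ** [Term [Factor [Prim ( [Expr [Expr [Term [Factor [Prim num]]]] ** [Term [Factor [Prim id]]]] )]]]]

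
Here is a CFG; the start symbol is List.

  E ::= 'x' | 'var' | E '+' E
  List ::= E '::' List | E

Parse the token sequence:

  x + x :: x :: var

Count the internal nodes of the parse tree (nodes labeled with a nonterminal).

[List [E [E x] + [E x]] :: [List [E x] :: [List [E var]]]]

8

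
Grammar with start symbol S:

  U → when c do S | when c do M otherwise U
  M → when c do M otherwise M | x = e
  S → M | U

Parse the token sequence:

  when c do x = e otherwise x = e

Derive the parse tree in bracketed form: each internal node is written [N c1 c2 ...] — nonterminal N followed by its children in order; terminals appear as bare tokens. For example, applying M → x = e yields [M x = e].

[S [M when c do [M x = e] otherwise [M x = e]]]

S
M
when c do M otherwise M
when c do x = e otherwise M
when c do x = e otherwise x = e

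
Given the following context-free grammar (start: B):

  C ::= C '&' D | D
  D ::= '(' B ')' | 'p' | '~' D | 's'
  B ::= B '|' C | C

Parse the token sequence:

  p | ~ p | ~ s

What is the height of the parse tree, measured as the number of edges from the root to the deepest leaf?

[B [B [B [C [D p]]] | [C [D ~ [D p]]]] | [C [D ~ [D s]]]]

5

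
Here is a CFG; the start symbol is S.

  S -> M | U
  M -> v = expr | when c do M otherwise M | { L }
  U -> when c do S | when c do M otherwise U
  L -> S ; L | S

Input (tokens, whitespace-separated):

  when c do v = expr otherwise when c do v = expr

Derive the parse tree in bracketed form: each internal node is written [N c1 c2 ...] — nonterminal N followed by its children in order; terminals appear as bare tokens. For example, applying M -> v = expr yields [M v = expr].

[S [U when c do [M v = expr] otherwise [U when c do [S [M v = expr]]]]]

S
U
when c do M otherwise U
when c do v = expr otherwise U
when c do v = expr otherwise when c do S
when c do v = expr otherwise when c do M
when c do v = expr otherwise when c do v = expr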